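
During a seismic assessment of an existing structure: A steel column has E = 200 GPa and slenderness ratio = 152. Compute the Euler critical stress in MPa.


sigma_cr = pi^2 * E / lambda^2
= 9.8696 * 200000.0 / 152^2
= 9.8696 * 200000.0 / 23104
= 85.4363 MPa

85.4363 MPa


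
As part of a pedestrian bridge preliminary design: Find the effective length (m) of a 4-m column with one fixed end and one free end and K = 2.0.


L_eff = K * L
= 2.0 * 4
= 8.0 m

8.0 m


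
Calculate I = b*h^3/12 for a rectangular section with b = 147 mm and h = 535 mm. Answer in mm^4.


I = b * h^3 / 12
= 147 * 535^3 / 12
= 147 * 153130375 / 12
= 1875847093.75 mm^4

1875847093.75 mm^4


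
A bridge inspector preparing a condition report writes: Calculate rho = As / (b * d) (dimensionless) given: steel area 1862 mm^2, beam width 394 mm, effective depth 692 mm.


rho = As / (b * d)
= 1862 / (394 * 692)
= 1862 / 272648
= 0.006829 (dimensionless)

0.006829 (dimensionless)


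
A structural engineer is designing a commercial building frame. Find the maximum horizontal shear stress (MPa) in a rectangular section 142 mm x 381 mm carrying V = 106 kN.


A = b * h = 142 * 381 = 54102 mm^2
V = 106 kN = 106000.0 N
tau_max = 1.5 * V / A = 1.5 * 106000.0 / 54102
= 2.9389 MPa

2.9389 MPa


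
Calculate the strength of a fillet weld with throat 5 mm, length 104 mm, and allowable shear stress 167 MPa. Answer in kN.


Strength = throat * length * allowable stress
= 5 * 104 * 167 N
= 86840 N
= 86.84 kN

86.84 kN


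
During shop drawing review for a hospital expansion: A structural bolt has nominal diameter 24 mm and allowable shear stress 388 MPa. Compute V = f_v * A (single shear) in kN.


A = pi * d^2 / 4 = pi * 24^2 / 4 = 452.3893 mm^2
V = f_v * A / 1000 = 388 * 452.3893 / 1000
= 175.5271 kN

175.5271 kN


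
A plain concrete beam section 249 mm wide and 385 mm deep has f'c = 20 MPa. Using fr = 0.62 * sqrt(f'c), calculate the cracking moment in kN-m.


fr = 0.62 * sqrt(20) = 0.62 * 4.4721 = 2.7727 MPa
I = 249 * 385^3 / 12 = 1184132468.75 mm^4
y_t = 192.5 mm
M_cr = fr * I / y_t = 2.7727 * 1184132468.75 / 192.5 N-mm
= 17.056 kN-m

17.056 kN-m


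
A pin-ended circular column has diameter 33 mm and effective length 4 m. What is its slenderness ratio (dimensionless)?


Radius of gyration r = d / 4 = 33 / 4 = 8.25 mm
L_eff = 4000.0 mm
Slenderness ratio = L / r = 4000.0 / 8.25 = 484.85 (dimensionless)

484.85 (dimensionless)


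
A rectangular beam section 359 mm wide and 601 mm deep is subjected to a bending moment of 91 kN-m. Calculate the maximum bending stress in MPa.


I = b * h^3 / 12 = 359 * 601^3 / 12 = 6494363879.92 mm^4
y = h / 2 = 601 / 2 = 300.5 mm
M = 91 kN-m = 91000000.0 N-mm
sigma = M * y / I = 91000000.0 * 300.5 / 6494363879.92
= 4.21 MPa

4.21 MPa


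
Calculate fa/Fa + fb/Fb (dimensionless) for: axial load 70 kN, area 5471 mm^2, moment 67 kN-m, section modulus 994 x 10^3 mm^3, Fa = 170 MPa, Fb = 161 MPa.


f_a = P / A = 70000.0 / 5471 = 12.7947 MPa
f_b = M / S = 67000000.0 / 994000.0 = 67.4044 MPa
Ratio = f_a / Fa + f_b / Fb
= 12.7947 / 170 + 67.4044 / 161
= 0.4939 (dimensionless)

0.4939 (dimensionless)


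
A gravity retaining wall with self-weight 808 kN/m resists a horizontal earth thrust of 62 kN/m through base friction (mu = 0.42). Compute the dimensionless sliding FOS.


Resisting force = mu * W = 0.42 * 808 = 339.36 kN/m
FOS = Resisting / Driving = 339.36 / 62
= 5.4735 (dimensionless)

5.4735 (dimensionless)


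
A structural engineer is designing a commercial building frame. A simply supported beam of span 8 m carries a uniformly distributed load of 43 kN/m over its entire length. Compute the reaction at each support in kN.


Total load = w * L = 43 * 8 = 344 kN
By symmetry, each reaction R = total / 2 = 344 / 2 = 172.0 kN

172.0 kN


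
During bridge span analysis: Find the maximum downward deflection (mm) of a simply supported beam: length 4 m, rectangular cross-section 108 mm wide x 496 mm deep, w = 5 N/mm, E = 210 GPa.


I = 108 * 496^3 / 12 = 1098215424.0 mm^4
L = 4000.0 mm, w = 5 N/mm, E = 210000.0 MPa
delta = 5 * w * L^4 / (384 * E * I)
= 5 * 5 * 4000.0^4 / (384 * 210000.0 * 1098215424.0)
= 0.0723 mm

0.0723 mm


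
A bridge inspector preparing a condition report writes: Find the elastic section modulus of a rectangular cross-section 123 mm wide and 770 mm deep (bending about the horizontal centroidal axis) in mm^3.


S = b * h^2 / 6
= 123 * 770^2 / 6
= 123 * 592900 / 6
= 12154450.0 mm^3

12154450.0 mm^3


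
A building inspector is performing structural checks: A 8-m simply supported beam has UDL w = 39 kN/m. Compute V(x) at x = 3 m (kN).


R_A = w * L / 2 = 39 * 8 / 2 = 156.0 kN
V(x) = R_A - w * x = 156.0 - 39 * 3
= 39.0 kN

39.0 kN


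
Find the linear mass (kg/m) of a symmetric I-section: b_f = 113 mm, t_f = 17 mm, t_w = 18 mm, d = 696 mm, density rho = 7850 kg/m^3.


A_flanges = 2 * 113 * 17 = 3842 mm^2
A_web = (696 - 2 * 17) * 18 = 11916 mm^2
A_total = 3842 + 11916 = 15758 mm^2 = 0.015758 m^2
Weight = rho * A = 7850 * 0.015758 = 123.7003 kg/m

123.7003 kg/m


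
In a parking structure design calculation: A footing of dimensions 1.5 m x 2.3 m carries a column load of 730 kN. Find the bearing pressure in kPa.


A = 1.5 * 2.3 = 3.45 m^2
q = P / A = 730 / 3.45
= 211.5942 kPa

211.5942 kPa


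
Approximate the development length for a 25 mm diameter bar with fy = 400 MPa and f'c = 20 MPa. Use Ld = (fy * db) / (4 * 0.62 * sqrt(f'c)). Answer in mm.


Ld = (fy * db) / (4 * 0.62 * sqrt(f'c))
= (400 * 25) / (4 * 0.62 * sqrt(20))
= 10000 / 11.0909
= 901.64 mm

901.64 mm


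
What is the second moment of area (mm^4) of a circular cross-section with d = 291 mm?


r = d / 2 = 291 / 2 = 145.5 mm
I = pi * r^4 / 4 = pi * 145.5^4 / 4
= 351999344.44 mm^4

351999344.44 mm^4


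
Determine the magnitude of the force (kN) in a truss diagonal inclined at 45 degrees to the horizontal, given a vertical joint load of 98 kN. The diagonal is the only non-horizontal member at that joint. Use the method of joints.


At the joint, only the diagonal has a vertical component, so vertical equilibrium gives:
F * sin(45) = 98
F = 98 / sin(45)
= 98 / 0.707107
= 138.59 kN

138.59 kN


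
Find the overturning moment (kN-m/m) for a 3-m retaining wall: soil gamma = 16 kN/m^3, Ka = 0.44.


Pa = 0.5 * Ka * gamma * H^2
= 0.5 * 0.44 * 16 * 3^2
= 31.68 kN/m
Arm = H / 3 = 3 / 3 = 1.0 m
Mo = Pa * arm = Pa * H / 3 = 31.68 * 3 / 3 = 31.68 kN-m/m

31.68 kN-m/m


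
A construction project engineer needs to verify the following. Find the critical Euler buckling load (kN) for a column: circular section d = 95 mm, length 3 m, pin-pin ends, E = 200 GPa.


I = pi * d^4 / 64 = 3998198.21 mm^4
L = 3000.0 mm
P_cr = pi^2 * E * I / L^2
= 9.8696 * 200000.0 * 3998198.21 / 3000.0^2
= 876902.99 N = 876.903 kN

876.903 kN


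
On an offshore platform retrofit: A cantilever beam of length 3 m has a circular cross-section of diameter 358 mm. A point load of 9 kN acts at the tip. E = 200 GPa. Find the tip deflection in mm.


I = pi * d^4 / 64 = pi * 358^4 / 64 = 806309924.35 mm^4
L = 3000.0 mm, P = 9000.0 N, E = 200000.0 MPa
delta = P * L^3 / (3 * E * I)
= 9000.0 * 3000.0^3 / (3 * 200000.0 * 806309924.35)
= 0.5023 mm

0.5023 mm


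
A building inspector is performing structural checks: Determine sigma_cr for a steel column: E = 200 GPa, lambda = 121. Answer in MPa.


sigma_cr = pi^2 * E / lambda^2
= 9.8696 * 200000.0 / 121^2
= 9.8696 * 200000.0 / 14641
= 134.8215 MPa

134.8215 MPa


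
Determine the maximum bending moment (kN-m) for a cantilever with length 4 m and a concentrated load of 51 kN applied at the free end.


For a cantilever with a point load at the free end:
M_max = P * L = 51 * 4 = 204 kN-m

204 kN-m


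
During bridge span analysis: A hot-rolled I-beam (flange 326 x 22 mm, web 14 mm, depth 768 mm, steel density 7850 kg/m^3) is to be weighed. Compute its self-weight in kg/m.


A_flanges = 2 * 326 * 22 = 14344 mm^2
A_web = (768 - 2 * 22) * 14 = 10136 mm^2
A_total = 14344 + 10136 = 24480 mm^2 = 0.024480 m^2
Weight = rho * A = 7850 * 0.024480 = 192.168 kg/m

192.168 kg/m


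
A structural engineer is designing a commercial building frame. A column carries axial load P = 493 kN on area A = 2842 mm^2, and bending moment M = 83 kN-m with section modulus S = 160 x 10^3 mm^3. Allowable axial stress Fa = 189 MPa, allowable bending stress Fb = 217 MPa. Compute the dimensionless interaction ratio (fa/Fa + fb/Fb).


f_a = P / A = 493000.0 / 2842 = 173.4694 MPa
f_b = M / S = 83000000.0 / 160000.0 = 518.75 MPa
Ratio = f_a / Fa + f_b / Fb
= 173.4694 / 189 + 518.75 / 217
= 3.3084 (dimensionless)

3.3084 (dimensionless)


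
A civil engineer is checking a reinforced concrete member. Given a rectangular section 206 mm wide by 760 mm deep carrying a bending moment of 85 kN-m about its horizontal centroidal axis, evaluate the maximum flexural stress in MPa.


I = b * h^3 / 12 = 206 * 760^3 / 12 = 7535754666.67 mm^4
y = h / 2 = 760 / 2 = 380.0 mm
M = 85 kN-m = 85000000.0 N-mm
sigma = M * y / I = 85000000.0 * 380.0 / 7535754666.67
= 4.29 MPa

4.29 MPa


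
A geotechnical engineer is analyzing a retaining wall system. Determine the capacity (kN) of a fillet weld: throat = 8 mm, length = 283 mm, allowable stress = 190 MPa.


Strength = throat * length * allowable stress
= 8 * 283 * 190 N
= 430160 N
= 430.16 kN

430.16 kN


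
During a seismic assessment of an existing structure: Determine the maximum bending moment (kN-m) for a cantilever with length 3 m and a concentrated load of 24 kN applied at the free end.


For a cantilever with a point load at the free end:
M_max = P * L = 24 * 3 = 72 kN-m

72 kN-m


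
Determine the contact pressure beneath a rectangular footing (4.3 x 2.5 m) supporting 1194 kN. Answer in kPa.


A = 4.3 * 2.5 = 10.75 m^2
q = P / A = 1194 / 10.75
= 111.0698 kPa

111.0698 kPa


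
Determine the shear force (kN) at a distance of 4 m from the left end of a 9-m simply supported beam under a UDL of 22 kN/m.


R_A = w * L / 2 = 22 * 9 / 2 = 99.0 kN
V(x) = R_A - w * x = 99.0 - 22 * 4
= 11.0 kN

11.0 kN


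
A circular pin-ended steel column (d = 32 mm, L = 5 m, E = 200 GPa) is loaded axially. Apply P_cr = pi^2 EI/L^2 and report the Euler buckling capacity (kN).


I = pi * d^4 / 64 = 51471.85 mm^4
L = 5000.0 mm
P_cr = pi^2 * E * I / L^2
= 9.8696 * 200000.0 * 51471.85 / 5000.0^2
= 4064.05 N = 4.0641 kN

4.0641 kN


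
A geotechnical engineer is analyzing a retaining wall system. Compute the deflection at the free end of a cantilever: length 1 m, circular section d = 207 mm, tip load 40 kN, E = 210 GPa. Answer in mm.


I = pi * d^4 / 64 = pi * 207^4 / 64 = 90126245.71 mm^4
L = 1000.0 mm, P = 40000.0 N, E = 210000.0 MPa
delta = P * L^3 / (3 * E * I)
= 40000.0 * 1000.0^3 / (3 * 210000.0 * 90126245.71)
= 0.7045 mm

0.7045 mm


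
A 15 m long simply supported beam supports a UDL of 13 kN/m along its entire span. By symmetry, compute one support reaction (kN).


Total load = w * L = 13 * 15 = 195 kN
By symmetry, each reaction R = total / 2 = 195 / 2 = 97.5 kN

97.5 kN


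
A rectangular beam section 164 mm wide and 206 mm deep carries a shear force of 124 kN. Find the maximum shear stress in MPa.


A = b * h = 164 * 206 = 33784 mm^2
V = 124 kN = 124000.0 N
tau_max = 1.5 * V / A = 1.5 * 124000.0 / 33784
= 5.5056 MPa

5.5056 MPa


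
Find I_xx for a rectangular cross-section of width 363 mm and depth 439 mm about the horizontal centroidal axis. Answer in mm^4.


I = b * h^3 / 12
= 363 * 439^3 / 12
= 363 * 84604519 / 12
= 2559286699.75 mm^4

2559286699.75 mm^4


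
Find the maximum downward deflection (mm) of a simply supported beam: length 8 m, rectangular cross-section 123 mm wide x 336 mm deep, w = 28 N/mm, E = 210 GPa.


I = 123 * 336^3 / 12 = 388813824.0 mm^4
L = 8000.0 mm, w = 28 N/mm, E = 210000.0 MPa
delta = 5 * w * L^4 / (384 * E * I)
= 5 * 28 * 8000.0^4 / (384 * 210000.0 * 388813824.0)
= 18.2892 mm

18.2892 mm


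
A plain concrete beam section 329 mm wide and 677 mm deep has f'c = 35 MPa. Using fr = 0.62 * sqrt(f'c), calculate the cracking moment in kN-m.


fr = 0.62 * sqrt(35) = 0.62 * 5.9161 = 3.668 MPa
I = 329 * 677^3 / 12 = 8507082763.08 mm^4
y_t = 338.5 mm
M_cr = fr * I / y_t = 3.668 * 8507082763.08 / 338.5 N-mm
= 92.1823 kN-m

92.1823 kN-m


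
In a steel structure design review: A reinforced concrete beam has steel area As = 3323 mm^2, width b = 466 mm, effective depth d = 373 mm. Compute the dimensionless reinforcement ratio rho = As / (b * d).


rho = As / (b * d)
= 3323 / (466 * 373)
= 3323 / 173818
= 0.019118 (dimensionless)

0.019118 (dimensionless)


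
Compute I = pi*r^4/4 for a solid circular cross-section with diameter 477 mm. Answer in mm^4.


r = d / 2 = 477 / 2 = 238.5 mm
I = pi * r^4 / 4 = pi * 238.5^4 / 4
= 2541226730.23 mm^4

2541226730.23 mm^4


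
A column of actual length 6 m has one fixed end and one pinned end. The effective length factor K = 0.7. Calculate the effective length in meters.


L_eff = K * L
= 0.7 * 6
= 4.2 m

4.2 m


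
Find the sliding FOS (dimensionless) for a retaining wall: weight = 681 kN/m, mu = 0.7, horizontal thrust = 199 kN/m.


Resisting force = mu * W = 0.7 * 681 = 476.7 kN/m
FOS = Resisting / Driving = 476.7 / 199
= 2.3955 (dimensionless)

2.3955 (dimensionless)


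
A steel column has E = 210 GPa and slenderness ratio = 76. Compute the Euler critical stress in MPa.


sigma_cr = pi^2 * E / lambda^2
= 9.8696 * 210000.0 / 76^2
= 9.8696 * 210000.0 / 5776
= 358.8326 MPa

358.8326 MPa


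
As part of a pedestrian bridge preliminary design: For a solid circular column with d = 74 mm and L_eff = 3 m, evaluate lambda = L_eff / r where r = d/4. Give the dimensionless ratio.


Radius of gyration r = d / 4 = 74 / 4 = 18.5 mm
L_eff = 3000.0 mm
Slenderness ratio = L / r = 3000.0 / 18.5 = 162.16 (dimensionless)

162.16 (dimensionless)


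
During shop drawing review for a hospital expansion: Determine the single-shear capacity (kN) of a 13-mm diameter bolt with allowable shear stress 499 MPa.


A = pi * d^2 / 4 = pi * 13^2 / 4 = 132.7323 mm^2
V = f_v * A / 1000 = 499 * 132.7323 / 1000
= 66.2334 kN

66.2334 kN


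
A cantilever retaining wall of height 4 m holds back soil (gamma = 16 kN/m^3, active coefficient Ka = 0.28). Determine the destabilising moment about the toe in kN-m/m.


Pa = 0.5 * Ka * gamma * H^2
= 0.5 * 0.28 * 16 * 4^2
= 35.84 kN/m
Arm = H / 3 = 4 / 3 = 1.3333 m
Mo = Pa * arm = Pa * H / 3 = 35.84 * 4 / 3 = 47.7867 kN-m/m

47.7867 kN-m/m


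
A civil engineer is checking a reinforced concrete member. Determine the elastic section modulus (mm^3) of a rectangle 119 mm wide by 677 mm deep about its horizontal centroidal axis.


S = b * h^2 / 6
= 119 * 677^2 / 6
= 119 * 458329 / 6
= 9090191.83 mm^3

9090191.83 mm^3


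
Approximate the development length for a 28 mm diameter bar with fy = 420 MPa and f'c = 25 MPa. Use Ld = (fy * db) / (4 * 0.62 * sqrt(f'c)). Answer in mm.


Ld = (fy * db) / (4 * 0.62 * sqrt(f'c))
= (420 * 28) / (4 * 0.62 * sqrt(25))
= 11760 / 12.4
= 948.39 mm

948.39 mm


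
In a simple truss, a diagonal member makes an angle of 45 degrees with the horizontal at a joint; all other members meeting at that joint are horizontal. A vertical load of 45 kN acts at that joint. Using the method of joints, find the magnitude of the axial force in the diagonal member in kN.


At the joint, only the diagonal has a vertical component, so vertical equilibrium gives:
F * sin(45) = 45
F = 45 / sin(45)
= 45 / 0.707107
= 63.64 kN

63.64 kN


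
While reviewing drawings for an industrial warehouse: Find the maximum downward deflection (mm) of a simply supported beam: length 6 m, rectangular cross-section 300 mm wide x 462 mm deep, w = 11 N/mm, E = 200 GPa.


I = 300 * 462^3 / 12 = 2465278200.0 mm^4
L = 6000.0 mm, w = 11 N/mm, E = 200000.0 MPa
delta = 5 * w * L^4 / (384 * E * I)
= 5 * 11 * 6000.0^4 / (384 * 200000.0 * 2465278200.0)
= 0.3765 mm

0.3765 mm


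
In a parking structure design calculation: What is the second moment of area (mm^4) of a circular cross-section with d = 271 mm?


r = d / 2 = 271 / 2 = 135.5 mm
I = pi * r^4 / 4 = pi * 135.5^4 / 4
= 264756762.74 mm^4

264756762.74 mm^4


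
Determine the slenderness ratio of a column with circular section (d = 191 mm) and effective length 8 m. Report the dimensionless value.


Radius of gyration r = d / 4 = 191 / 4 = 47.75 mm
L_eff = 8000.0 mm
Slenderness ratio = L / r = 8000.0 / 47.75 = 167.54 (dimensionless)

167.54 (dimensionless)


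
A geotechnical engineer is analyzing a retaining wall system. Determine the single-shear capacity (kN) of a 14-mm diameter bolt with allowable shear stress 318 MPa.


A = pi * d^2 / 4 = pi * 14^2 / 4 = 153.938 mm^2
V = f_v * A / 1000 = 318 * 153.938 / 1000
= 48.9523 kN

48.9523 kN


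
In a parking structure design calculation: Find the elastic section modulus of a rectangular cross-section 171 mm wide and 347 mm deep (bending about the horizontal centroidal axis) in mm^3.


S = b * h^2 / 6
= 171 * 347^2 / 6
= 171 * 120409 / 6
= 3431656.5 mm^3

3431656.5 mm^3


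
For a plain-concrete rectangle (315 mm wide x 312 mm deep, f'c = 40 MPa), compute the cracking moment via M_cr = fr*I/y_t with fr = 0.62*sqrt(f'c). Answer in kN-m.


fr = 0.62 * sqrt(40) = 0.62 * 6.3246 = 3.9212 MPa
I = 315 * 312^3 / 12 = 797247360.0 mm^4
y_t = 156.0 mm
M_cr = fr * I / y_t = 3.9212 * 797247360.0 / 156.0 N-mm
= 20.0397 kN-m

20.0397 kN-m


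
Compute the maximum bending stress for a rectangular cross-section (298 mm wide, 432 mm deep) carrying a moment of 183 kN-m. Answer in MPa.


I = b * h^3 / 12 = 298 * 432^3 / 12 = 2002102272.0 mm^4
y = h / 2 = 432 / 2 = 216.0 mm
M = 183 kN-m = 183000000.0 N-mm
sigma = M * y / I = 183000000.0 * 216.0 / 2002102272.0
= 19.74 MPa

19.74 MPa


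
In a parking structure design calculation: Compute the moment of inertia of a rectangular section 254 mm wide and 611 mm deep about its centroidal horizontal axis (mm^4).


I = b * h^3 / 12
= 254 * 611^3 / 12
= 254 * 228099131 / 12
= 4828098272.83 mm^4

4828098272.83 mm^4


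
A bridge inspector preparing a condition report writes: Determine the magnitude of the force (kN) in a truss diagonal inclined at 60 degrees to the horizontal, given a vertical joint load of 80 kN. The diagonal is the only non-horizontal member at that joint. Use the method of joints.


At the joint, only the diagonal has a vertical component, so vertical equilibrium gives:
F * sin(60) = 80
F = 80 / sin(60)
= 80 / 0.866025
= 92.38 kN

92.38 kN


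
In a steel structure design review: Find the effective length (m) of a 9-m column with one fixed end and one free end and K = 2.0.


L_eff = K * L
= 2.0 * 9
= 18.0 m

18.0 m


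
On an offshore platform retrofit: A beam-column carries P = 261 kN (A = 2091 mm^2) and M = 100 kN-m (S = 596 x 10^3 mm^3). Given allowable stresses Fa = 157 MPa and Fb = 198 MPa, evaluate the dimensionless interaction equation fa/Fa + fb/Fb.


f_a = P / A = 261000.0 / 2091 = 124.8207 MPa
f_b = M / S = 100000000.0 / 596000.0 = 167.7852 MPa
Ratio = f_a / Fa + f_b / Fb
= 124.8207 / 157 + 167.7852 / 198
= 1.6424 (dimensionless)

1.6424 (dimensionless)


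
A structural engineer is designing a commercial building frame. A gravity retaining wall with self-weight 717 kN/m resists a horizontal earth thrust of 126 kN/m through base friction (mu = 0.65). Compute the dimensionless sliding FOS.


Resisting force = mu * W = 0.65 * 717 = 466.05 kN/m
FOS = Resisting / Driving = 466.05 / 126
= 3.6988 (dimensionless)

3.6988 (dimensionless)


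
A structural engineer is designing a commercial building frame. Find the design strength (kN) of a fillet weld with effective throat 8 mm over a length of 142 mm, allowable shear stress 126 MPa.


Strength = throat * length * allowable stress
= 8 * 142 * 126 N
= 143136 N
= 143.14 kN

143.14 kN


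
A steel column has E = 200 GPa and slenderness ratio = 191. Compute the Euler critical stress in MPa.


sigma_cr = pi^2 * E / lambda^2
= 9.8696 * 200000.0 / 191^2
= 9.8696 * 200000.0 / 36481
= 54.1082 MPa

54.1082 MPa


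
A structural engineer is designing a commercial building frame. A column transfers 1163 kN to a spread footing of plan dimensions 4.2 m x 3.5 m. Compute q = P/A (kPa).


A = 4.2 * 3.5 = 14.7 m^2
q = P / A = 1163 / 14.7
= 79.1156 kPa

79.1156 kPa


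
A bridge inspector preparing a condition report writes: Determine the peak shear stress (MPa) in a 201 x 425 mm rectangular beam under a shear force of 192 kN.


A = b * h = 201 * 425 = 85425 mm^2
V = 192 kN = 192000.0 N
tau_max = 1.5 * V / A = 1.5 * 192000.0 / 85425
= 3.3714 MPa

3.3714 MPa


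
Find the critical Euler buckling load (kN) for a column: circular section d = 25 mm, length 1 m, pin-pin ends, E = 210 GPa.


I = pi * d^4 / 64 = 19174.76 mm^4
L = 1000.0 mm
P_cr = pi^2 * E * I / L^2
= 9.8696 * 210000.0 * 19174.76 / 1000.0^2
= 39741.93 N = 39.7419 kN

39.7419 kN


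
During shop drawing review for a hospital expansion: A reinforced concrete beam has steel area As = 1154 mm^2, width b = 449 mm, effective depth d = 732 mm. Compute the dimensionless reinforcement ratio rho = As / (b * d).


rho = As / (b * d)
= 1154 / (449 * 732)
= 1154 / 328668
= 0.003511 (dimensionless)

0.003511 (dimensionless)


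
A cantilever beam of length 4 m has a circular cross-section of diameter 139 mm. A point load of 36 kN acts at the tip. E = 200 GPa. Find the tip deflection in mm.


I = pi * d^4 / 64 = pi * 139^4 / 64 = 18324372.0 mm^4
L = 4000.0 mm, P = 36000.0 N, E = 200000.0 MPa
delta = P * L^3 / (3 * E * I)
= 36000.0 * 4000.0^3 / (3 * 200000.0 * 18324372.0)
= 209.557 mm

209.557 mm


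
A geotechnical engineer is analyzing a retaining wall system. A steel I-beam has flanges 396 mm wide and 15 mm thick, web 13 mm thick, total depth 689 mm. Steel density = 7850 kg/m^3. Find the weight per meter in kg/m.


A_flanges = 2 * 396 * 15 = 11880 mm^2
A_web = (689 - 2 * 15) * 13 = 8567 mm^2
A_total = 11880 + 8567 = 20447 mm^2 = 0.020447 m^2
Weight = rho * A = 7850 * 0.020447 = 160.5089 kg/m

160.5089 kg/m


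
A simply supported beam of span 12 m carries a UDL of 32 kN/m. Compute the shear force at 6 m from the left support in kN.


R_A = w * L / 2 = 32 * 12 / 2 = 192.0 kN
V(x) = R_A - w * x = 192.0 - 32 * 6
= 0.0 kN

0.0 kN


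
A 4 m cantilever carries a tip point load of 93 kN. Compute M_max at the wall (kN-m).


For a cantilever with a point load at the free end:
M_max = P * L = 93 * 4 = 372 kN-m

372 kN-m


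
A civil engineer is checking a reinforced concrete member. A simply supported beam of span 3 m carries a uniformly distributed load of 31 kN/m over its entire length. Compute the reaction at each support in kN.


Total load = w * L = 31 * 3 = 93 kN
By symmetry, each reaction R = total / 2 = 93 / 2 = 46.5 kN

46.5 kN


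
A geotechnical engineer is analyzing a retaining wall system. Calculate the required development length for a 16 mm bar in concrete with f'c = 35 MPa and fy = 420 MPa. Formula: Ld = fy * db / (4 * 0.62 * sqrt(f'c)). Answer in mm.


Ld = (fy * db) / (4 * 0.62 * sqrt(f'c))
= (420 * 16) / (4 * 0.62 * sqrt(35))
= 6720 / 14.6719
= 458.02 mm

458.02 mm


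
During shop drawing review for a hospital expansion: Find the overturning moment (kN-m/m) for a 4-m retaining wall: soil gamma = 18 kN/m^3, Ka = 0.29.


Pa = 0.5 * Ka * gamma * H^2
= 0.5 * 0.29 * 18 * 4^2
= 41.76 kN/m
Arm = H / 3 = 4 / 3 = 1.3333 m
Mo = Pa * arm = Pa * H / 3 = 41.76 * 4 / 3 = 55.68 kN-m/m

55.68 kN-m/m


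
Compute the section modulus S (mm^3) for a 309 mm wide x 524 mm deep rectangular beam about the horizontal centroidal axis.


S = b * h^2 / 6
= 309 * 524^2 / 6
= 309 * 274576 / 6
= 14140664.0 mm^3

14140664.0 mm^3


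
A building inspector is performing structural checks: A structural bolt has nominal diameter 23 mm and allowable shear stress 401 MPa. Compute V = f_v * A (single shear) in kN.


A = pi * d^2 / 4 = pi * 23^2 / 4 = 415.4756 mm^2
V = f_v * A / 1000 = 401 * 415.4756 / 1000
= 166.6057 kN

166.6057 kN


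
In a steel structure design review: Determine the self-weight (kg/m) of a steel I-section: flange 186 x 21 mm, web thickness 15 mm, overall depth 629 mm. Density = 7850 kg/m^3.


A_flanges = 2 * 186 * 21 = 7812 mm^2
A_web = (629 - 2 * 21) * 15 = 8805 mm^2
A_total = 7812 + 8805 = 16617 mm^2 = 0.016617 m^2
Weight = rho * A = 7850 * 0.016617 = 130.4435 kg/m

130.4435 kg/m


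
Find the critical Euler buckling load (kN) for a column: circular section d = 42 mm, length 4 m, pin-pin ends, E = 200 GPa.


I = pi * d^4 / 64 = 152745.02 mm^4
L = 4000.0 mm
P_cr = pi^2 * E * I / L^2
= 9.8696 * 200000.0 * 152745.02 / 4000.0^2
= 18844.16 N = 18.8442 kN

18.8442 kN


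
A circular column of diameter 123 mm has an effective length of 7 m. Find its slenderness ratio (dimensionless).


Radius of gyration r = d / 4 = 123 / 4 = 30.75 mm
L_eff = 7000.0 mm
Slenderness ratio = L / r = 7000.0 / 30.75 = 227.64 (dimensionless)

227.64 (dimensionless)


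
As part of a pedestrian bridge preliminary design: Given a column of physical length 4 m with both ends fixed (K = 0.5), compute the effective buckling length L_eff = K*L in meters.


L_eff = K * L
= 0.5 * 4
= 2.0 m

2.0 m


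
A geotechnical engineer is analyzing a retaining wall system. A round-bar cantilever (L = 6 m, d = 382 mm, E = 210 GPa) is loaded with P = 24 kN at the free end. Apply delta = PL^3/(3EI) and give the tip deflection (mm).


I = pi * d^4 / 64 = pi * 382^4 / 64 = 1045257639.46 mm^4
L = 6000.0 mm, P = 24000.0 N, E = 210000.0 MPa
delta = P * L^3 / (3 * E * I)
= 24000.0 * 6000.0^3 / (3 * 210000.0 * 1045257639.46)
= 7.8723 mm

7.8723 mm


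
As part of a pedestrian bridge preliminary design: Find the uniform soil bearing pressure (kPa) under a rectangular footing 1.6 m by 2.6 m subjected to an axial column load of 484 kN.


A = 1.6 * 2.6 = 4.16 m^2
q = P / A = 484 / 4.16
= 116.3462 kPa

116.3462 kPa


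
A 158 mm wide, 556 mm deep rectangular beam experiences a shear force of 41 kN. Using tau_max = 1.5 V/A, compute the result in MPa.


A = b * h = 158 * 556 = 87848 mm^2
V = 41 kN = 41000.0 N
tau_max = 1.5 * V / A = 1.5 * 41000.0 / 87848
= 0.7001 MPa

0.7001 MPa


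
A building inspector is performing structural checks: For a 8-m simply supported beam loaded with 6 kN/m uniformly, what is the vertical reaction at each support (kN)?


Total load = w * L = 6 * 8 = 48 kN
By symmetry, each reaction R = total / 2 = 48 / 2 = 24.0 kN

24.0 kN


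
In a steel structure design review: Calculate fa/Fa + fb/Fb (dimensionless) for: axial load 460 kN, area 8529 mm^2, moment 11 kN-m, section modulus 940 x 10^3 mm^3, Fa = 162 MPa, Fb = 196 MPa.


f_a = P / A = 460000.0 / 8529 = 53.9336 MPa
f_b = M / S = 11000000.0 / 940000.0 = 11.7021 MPa
Ratio = f_a / Fa + f_b / Fb
= 53.9336 / 162 + 11.7021 / 196
= 0.3926 (dimensionless)

0.3926 (dimensionless)


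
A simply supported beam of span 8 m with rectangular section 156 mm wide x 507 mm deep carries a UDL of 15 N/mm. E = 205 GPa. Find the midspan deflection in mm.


I = 156 * 507^3 / 12 = 1694209959.0 mm^4
L = 8000.0 mm, w = 15 N/mm, E = 205000.0 MPa
delta = 5 * w * L^4 / (384 * E * I)
= 5 * 15 * 8000.0^4 / (384 * 205000.0 * 1694209959.0)
= 2.3034 mm

2.3034 mm


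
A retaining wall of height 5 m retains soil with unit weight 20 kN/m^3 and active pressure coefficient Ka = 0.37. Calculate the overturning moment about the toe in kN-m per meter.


Pa = 0.5 * Ka * gamma * H^2
= 0.5 * 0.37 * 20 * 5^2
= 92.5 kN/m
Arm = H / 3 = 5 / 3 = 1.6667 m
Mo = Pa * arm = Pa * H / 3 = 92.5 * 5 / 3 = 154.1667 kN-m/m

154.1667 kN-m/m


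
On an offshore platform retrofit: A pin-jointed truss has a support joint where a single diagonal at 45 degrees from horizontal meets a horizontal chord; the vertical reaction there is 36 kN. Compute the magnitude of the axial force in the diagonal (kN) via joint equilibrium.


At the joint, only the diagonal has a vertical component, so vertical equilibrium gives:
F * sin(45) = 36
F = 36 / sin(45)
= 36 / 0.707107
= 50.91 kN

50.91 kN


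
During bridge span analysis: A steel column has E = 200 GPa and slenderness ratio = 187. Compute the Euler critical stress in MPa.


sigma_cr = pi^2 * E / lambda^2
= 9.8696 * 200000.0 / 187^2
= 9.8696 * 200000.0 / 34969
= 56.4477 MPa

56.4477 MPa


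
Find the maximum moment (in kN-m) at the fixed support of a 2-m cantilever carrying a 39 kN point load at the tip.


For a cantilever with a point load at the free end:
M_max = P * L = 39 * 2 = 78 kN-m

78 kN-m


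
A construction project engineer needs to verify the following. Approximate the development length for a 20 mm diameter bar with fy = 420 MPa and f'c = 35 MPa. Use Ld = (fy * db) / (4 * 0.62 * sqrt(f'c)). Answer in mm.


Ld = (fy * db) / (4 * 0.62 * sqrt(f'c))
= (420 * 20) / (4 * 0.62 * sqrt(35))
= 8400 / 14.6719
= 572.52 mm

572.52 mm


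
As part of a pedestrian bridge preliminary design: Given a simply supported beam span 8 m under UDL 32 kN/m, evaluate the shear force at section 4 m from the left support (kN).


R_A = w * L / 2 = 32 * 8 / 2 = 128.0 kN
V(x) = R_A - w * x = 128.0 - 32 * 4
= 0.0 kN

0.0 kN


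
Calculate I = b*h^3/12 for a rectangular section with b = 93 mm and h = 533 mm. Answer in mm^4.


I = b * h^3 / 12
= 93 * 533^3 / 12
= 93 * 151419437 / 12
= 1173500636.75 mm^4

1173500636.75 mm^4


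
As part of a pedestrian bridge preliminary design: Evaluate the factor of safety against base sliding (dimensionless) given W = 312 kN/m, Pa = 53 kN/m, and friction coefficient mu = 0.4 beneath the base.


Resisting force = mu * W = 0.4 * 312 = 124.8 kN/m
FOS = Resisting / Driving = 124.8 / 53
= 2.3547 (dimensionless)

2.3547 (dimensionless)


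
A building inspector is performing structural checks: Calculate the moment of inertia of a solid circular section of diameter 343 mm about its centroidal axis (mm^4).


r = d / 2 = 343 / 2 = 171.5 mm
I = pi * r^4 / 4 = pi * 171.5^4 / 4
= 679432596.67 mm^4

679432596.67 mm^4


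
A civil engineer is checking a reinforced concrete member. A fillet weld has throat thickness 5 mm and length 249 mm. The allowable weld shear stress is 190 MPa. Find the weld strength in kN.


Strength = throat * length * allowable stress
= 5 * 249 * 190 N
= 236550 N
= 236.55 kN

236.55 kN


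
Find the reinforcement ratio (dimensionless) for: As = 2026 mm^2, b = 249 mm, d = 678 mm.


rho = As / (b * d)
= 2026 / (249 * 678)
= 2026 / 168822
= 0.012001 (dimensionless)

0.012001 (dimensionless)


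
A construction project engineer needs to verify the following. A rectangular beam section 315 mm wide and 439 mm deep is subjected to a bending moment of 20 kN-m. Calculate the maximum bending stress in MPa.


I = b * h^3 / 12 = 315 * 439^3 / 12 = 2220868623.75 mm^4
y = h / 2 = 439 / 2 = 219.5 mm
M = 20 kN-m = 20000000.0 N-mm
sigma = M * y / I = 20000000.0 * 219.5 / 2220868623.75
= 1.98 MPa

1.98 MPa


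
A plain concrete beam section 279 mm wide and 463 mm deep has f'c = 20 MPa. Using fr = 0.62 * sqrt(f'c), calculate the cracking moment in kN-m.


fr = 0.62 * sqrt(20) = 0.62 * 4.4721 = 2.7727 MPa
I = 279 * 463^3 / 12 = 2307628692.75 mm^4
y_t = 231.5 mm
M_cr = fr * I / y_t = 2.7727 * 2307628692.75 / 231.5 N-mm
= 27.639 kN-m

27.639 kN-m


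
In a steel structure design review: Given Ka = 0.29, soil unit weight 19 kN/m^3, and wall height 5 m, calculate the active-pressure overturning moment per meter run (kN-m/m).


Pa = 0.5 * Ka * gamma * H^2
= 0.5 * 0.29 * 19 * 5^2
= 68.875 kN/m
Arm = H / 3 = 5 / 3 = 1.6667 m
Mo = Pa * arm = Pa * H / 3 = 68.875 * 5 / 3 = 114.7917 kN-m/m

114.7917 kN-m/m


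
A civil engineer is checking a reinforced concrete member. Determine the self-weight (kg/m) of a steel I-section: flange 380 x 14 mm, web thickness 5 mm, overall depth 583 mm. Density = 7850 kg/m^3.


A_flanges = 2 * 380 * 14 = 10640 mm^2
A_web = (583 - 2 * 14) * 5 = 2775 mm^2
A_total = 10640 + 2775 = 13415 mm^2 = 0.013415 m^2
Weight = rho * A = 7850 * 0.013415 = 105.3077 kg/m

105.3077 kg/m


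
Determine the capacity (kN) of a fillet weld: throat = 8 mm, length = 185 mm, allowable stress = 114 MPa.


Strength = throat * length * allowable stress
= 8 * 185 * 114 N
= 168720 N
= 168.72 kN

168.72 kN


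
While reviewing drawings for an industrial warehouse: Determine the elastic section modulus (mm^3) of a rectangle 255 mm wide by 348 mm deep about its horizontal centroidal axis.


S = b * h^2 / 6
= 255 * 348^2 / 6
= 255 * 121104 / 6
= 5146920.0 mm^3

5146920.0 mm^3


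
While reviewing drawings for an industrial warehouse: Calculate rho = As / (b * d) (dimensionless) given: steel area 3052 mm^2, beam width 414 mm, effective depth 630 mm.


rho = As / (b * d)
= 3052 / (414 * 630)
= 3052 / 260820
= 0.011702 (dimensionless)

0.011702 (dimensionless)


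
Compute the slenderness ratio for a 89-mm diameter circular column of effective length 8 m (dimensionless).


Radius of gyration r = d / 4 = 89 / 4 = 22.25 mm
L_eff = 8000.0 mm
Slenderness ratio = L / r = 8000.0 / 22.25 = 359.55 (dimensionless)

359.55 (dimensionless)


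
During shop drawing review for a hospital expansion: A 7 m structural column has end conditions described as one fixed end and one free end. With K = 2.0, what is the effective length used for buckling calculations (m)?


L_eff = K * L
= 2.0 * 7
= 14.0 m

14.0 m


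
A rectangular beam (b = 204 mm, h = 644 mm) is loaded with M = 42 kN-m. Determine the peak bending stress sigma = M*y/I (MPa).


I = b * h^3 / 12 = 204 * 644^3 / 12 = 4540529728.0 mm^4
y = h / 2 = 644 / 2 = 322.0 mm
M = 42 kN-m = 42000000.0 N-mm
sigma = M * y / I = 42000000.0 * 322.0 / 4540529728.0
= 2.98 MPa

2.98 MPa


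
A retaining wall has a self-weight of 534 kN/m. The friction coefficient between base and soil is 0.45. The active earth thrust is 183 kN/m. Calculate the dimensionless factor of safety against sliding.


Resisting force = mu * W = 0.45 * 534 = 240.3 kN/m
FOS = Resisting / Driving = 240.3 / 183
= 1.3131 (dimensionless)

1.3131 (dimensionless)


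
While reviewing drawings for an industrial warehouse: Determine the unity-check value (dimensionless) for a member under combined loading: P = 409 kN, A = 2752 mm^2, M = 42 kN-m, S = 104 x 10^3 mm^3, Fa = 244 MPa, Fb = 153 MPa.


f_a = P / A = 409000.0 / 2752 = 148.6192 MPa
f_b = M / S = 42000000.0 / 104000.0 = 403.8462 MPa
Ratio = f_a / Fa + f_b / Fb
= 148.6192 / 244 + 403.8462 / 153
= 3.2486 (dimensionless)

3.2486 (dimensionless)


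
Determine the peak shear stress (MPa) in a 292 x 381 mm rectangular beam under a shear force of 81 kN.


A = b * h = 292 * 381 = 111252 mm^2
V = 81 kN = 81000.0 N
tau_max = 1.5 * V / A = 1.5 * 81000.0 / 111252
= 1.0921 MPa

1.0921 MPa


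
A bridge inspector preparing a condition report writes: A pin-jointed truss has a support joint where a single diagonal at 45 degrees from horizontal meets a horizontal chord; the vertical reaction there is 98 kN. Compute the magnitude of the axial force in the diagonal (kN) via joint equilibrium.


At the joint, only the diagonal has a vertical component, so vertical equilibrium gives:
F * sin(45) = 98
F = 98 / sin(45)
= 98 / 0.707107
= 138.59 kN

138.59 kN


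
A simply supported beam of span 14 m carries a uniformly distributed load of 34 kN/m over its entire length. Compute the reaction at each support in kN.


Total load = w * L = 34 * 14 = 476 kN
By symmetry, each reaction R = total / 2 = 476 / 2 = 238.0 kN

238.0 kN


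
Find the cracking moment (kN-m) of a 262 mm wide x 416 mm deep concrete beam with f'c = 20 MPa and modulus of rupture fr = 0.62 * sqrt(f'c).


fr = 0.62 * sqrt(20) = 0.62 * 4.4721 = 2.7727 MPa
I = 262 * 416^3 / 12 = 1571809962.67 mm^4
y_t = 208.0 mm
M_cr = fr * I / y_t = 2.7727 * 1571809962.67 / 208.0 N-mm
= 20.9529 kN-m

20.9529 kN-m


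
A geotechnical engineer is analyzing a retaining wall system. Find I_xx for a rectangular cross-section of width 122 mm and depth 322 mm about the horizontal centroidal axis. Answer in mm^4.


I = b * h^3 / 12
= 122 * 322^3 / 12
= 122 * 33386248 / 12
= 339426854.67 mm^4

339426854.67 mm^4


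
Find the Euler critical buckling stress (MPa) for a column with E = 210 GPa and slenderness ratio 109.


sigma_cr = pi^2 * E / lambda^2
= 9.8696 * 210000.0 / 109^2
= 9.8696 * 210000.0 / 11881
= 174.448 MPa

174.448 MPa


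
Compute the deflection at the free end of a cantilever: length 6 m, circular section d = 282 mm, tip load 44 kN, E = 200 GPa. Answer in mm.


I = pi * d^4 / 64 = pi * 282^4 / 64 = 310431892.12 mm^4
L = 6000.0 mm, P = 44000.0 N, E = 200000.0 MPa
delta = P * L^3 / (3 * E * I)
= 44000.0 * 6000.0^3 / (3 * 200000.0 * 310431892.12)
= 51.0257 mm

51.0257 mm


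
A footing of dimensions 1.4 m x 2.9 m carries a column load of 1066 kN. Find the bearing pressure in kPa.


A = 1.4 * 2.9 = 4.06 m^2
q = P / A = 1066 / 4.06
= 262.5616 kPa

262.5616 kPa


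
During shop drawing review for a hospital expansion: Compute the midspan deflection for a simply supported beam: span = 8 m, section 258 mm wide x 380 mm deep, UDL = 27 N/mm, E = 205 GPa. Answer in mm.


I = 258 * 380^3 / 12 = 1179748000.0 mm^4
L = 8000.0 mm, w = 27 N/mm, E = 205000.0 MPa
delta = 5 * w * L^4 / (384 * E * I)
= 5 * 27 * 8000.0^4 / (384 * 205000.0 * 1179748000.0)
= 5.9541 mm

5.9541 mm


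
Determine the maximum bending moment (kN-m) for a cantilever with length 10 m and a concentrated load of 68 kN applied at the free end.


For a cantilever with a point load at the free end:
M_max = P * L = 68 * 10 = 680 kN-m

680 kN-m


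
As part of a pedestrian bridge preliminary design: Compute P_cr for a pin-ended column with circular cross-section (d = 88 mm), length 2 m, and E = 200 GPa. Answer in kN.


I = pi * d^4 / 64 = 2943747.71 mm^4
L = 2000.0 mm
P_cr = pi^2 * E * I / L^2
= 9.8696 * 200000.0 * 2943747.71 / 2000.0^2
= 1452681.27 N = 1452.6813 kN

1452.6813 kN


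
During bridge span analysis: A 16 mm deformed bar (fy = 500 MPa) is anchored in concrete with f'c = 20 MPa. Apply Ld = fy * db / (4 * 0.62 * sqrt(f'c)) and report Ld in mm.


Ld = (fy * db) / (4 * 0.62 * sqrt(f'c))
= (500 * 16) / (4 * 0.62 * sqrt(20))
= 8000 / 11.0909
= 721.31 mm

721.31 mm


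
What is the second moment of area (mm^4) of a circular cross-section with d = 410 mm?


r = d / 2 = 410 / 2 = 205.0 mm
I = pi * r^4 / 4 = pi * 205.0^4 / 4
= 1387092187.25 mm^4

1387092187.25 mm^4


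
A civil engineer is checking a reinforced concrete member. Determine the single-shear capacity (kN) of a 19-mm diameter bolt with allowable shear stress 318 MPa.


A = pi * d^2 / 4 = pi * 19^2 / 4 = 283.5287 mm^2
V = f_v * A / 1000 = 318 * 283.5287 / 1000
= 90.1621 kN

90.1621 kN


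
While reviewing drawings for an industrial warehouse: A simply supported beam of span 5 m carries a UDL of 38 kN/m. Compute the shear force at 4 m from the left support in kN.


R_A = w * L / 2 = 38 * 5 / 2 = 95.0 kN
V(x) = R_A - w * x = 95.0 - 38 * 4
= -57.0 kN

-57.0 kN


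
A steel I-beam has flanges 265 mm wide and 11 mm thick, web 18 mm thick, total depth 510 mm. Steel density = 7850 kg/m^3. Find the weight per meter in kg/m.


A_flanges = 2 * 265 * 11 = 5830 mm^2
A_web = (510 - 2 * 11) * 18 = 8784 mm^2
A_total = 5830 + 8784 = 14614 mm^2 = 0.014614 m^2
Weight = rho * A = 7850 * 0.014614 = 114.7199 kg/m

114.7199 kg/m


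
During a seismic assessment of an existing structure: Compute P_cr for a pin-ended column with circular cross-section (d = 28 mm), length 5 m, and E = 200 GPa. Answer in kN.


I = pi * d^4 / 64 = 30171.86 mm^4
L = 5000.0 mm
P_cr = pi^2 * E * I / L^2
= 9.8696 * 200000.0 * 30171.86 / 5000.0^2
= 2382.27 N = 2.3823 kN

2.3823 kN
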